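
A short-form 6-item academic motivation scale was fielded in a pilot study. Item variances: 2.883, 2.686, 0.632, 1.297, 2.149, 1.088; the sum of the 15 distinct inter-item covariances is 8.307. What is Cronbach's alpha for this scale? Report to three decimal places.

Σσᵢ² = 2.883 + 2.686 + 0.632 + 1.297 + 2.149 + 1.088 = 10.735
Sum of distinct covariances = 8.307
σ²_T = Σσᵢ² + 2·Σcov = 10.735 + 2 × 8.307 = 27.349
α = (6/5)·(1 − 10.735/27.349) = 0.729

α = 0.729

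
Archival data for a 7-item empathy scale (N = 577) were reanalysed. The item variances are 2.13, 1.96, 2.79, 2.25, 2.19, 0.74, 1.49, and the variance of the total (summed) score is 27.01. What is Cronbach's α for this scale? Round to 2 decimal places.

α = 0.58

sum of item variances = 2.13 + 1.96 + 2.79 + 2.25 + 2.19 + 0.74 + 1.49 = 13.55
α = (k/(k−1))·(1 − sum of item variances/total variance) = (7/6)·(1 − 13.55/27.01) = 0.58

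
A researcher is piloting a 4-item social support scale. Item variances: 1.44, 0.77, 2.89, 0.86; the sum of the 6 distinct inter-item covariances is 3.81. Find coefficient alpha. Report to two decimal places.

Σσᵢ² = 1.44 + 0.77 + 2.89 + 0.86 = 5.96
Sum of distinct covariances = 3.81
σ²_T = Σσᵢ² + 2·Σcov = 5.96 + 2 × 3.81 = 13.58
α = (4/3)·(1 − 5.96/13.58) = 0.75

coefficient alpha = 0.75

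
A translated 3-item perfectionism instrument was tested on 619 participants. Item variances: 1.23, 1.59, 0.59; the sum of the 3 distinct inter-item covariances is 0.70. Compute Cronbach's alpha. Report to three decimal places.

Σσᵢ² = 1.23 + 1.59 + 0.59 = 3.41
Sum of distinct covariances = 0.70
σ²_T = Σσᵢ² + 2·Σcov = 3.41 + 2 × 0.70 = 4.81
α = (3/2)·(1 − 3.41/4.81) = 0.437

Cronbach's alpha = 0.437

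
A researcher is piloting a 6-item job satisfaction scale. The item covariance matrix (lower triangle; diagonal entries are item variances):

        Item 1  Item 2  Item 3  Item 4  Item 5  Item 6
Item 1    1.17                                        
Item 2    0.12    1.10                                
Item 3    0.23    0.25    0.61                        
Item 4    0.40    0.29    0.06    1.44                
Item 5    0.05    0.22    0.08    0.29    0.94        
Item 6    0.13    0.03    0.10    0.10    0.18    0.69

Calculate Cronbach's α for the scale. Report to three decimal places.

Σσᵢ² = 1.17 + 1.10 + 0.61 + 1.44 + 0.94 + 0.69 = 5.95
Sum of off-diagonal covariances = 2.53
σ²_T = 5.95 + 2 × 2.53 = 11.01
α = (k/(k−1))·(1 − Σσᵢ²/σ²_T) = (6/5)·(1 − 5.95/11.01) = 0.551

Cronbach's α = 0.551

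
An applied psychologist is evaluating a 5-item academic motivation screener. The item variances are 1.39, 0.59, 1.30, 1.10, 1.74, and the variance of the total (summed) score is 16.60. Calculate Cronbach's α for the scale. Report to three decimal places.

Σσᵢ² = 1.39 + 0.59 + 1.30 + 1.10 + 1.74 = 6.12
α = (k/(k−1))·(1 − Σσᵢ²/σ²_total) = (5/4)·(1 − 6.12/16.60) = 0.789

α = 0.789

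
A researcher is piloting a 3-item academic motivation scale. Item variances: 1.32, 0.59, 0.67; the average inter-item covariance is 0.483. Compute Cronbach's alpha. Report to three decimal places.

sum of item variances = 1.32 + 0.59 + 0.67 = 2.58
Sum of the 3 distinct covariances = 3 × 0.483 = 1.449
σ²_total = sum of item variances + 2·Σcov = 2.58 + 2 × 1.449 = 5.478
α = (3/2)·(1 − 2.58/5.478) = 0.794

Cronbach's alpha = 0.794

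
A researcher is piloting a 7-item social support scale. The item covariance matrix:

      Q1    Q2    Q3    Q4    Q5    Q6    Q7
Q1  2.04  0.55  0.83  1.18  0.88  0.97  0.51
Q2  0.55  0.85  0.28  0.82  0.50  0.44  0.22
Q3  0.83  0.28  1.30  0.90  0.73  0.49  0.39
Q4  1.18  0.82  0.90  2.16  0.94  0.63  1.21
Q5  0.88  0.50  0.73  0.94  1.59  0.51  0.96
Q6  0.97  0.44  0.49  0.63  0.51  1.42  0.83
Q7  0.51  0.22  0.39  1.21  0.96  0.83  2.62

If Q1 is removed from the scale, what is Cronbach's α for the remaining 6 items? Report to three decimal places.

Remaining items: Q2, Q3, Q4, Q5, Q6, Q7 (k = 6).
ΣVar(i) = 0.85 + 1.30 + 2.16 + 1.59 + 1.42 + 2.62 = 9.94
total variance = 9.94 + 2 × 9.85 = 29.64
α (item deleted) = (6/5)·(1 − 9.94/29.64) = 0.798

Cronbach's α = 0.798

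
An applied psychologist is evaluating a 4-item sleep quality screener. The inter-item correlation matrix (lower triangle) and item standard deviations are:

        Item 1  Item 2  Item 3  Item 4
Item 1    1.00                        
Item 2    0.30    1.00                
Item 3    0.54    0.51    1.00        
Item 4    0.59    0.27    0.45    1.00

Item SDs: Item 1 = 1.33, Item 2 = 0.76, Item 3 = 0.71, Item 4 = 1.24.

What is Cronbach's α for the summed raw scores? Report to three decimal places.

α = 0.737

Σσ²ᵢ = 1.33² + 0.76² + 0.71² + 1.24² = 4.3882
Covariances σ_ij = r_ij · s_i · s_j:
  σ(Item 1,Item 2) = 0.30 × 1.33 × 0.76 = 0.3032
  σ(Item 1,Item 3) = 0.54 × 1.33 × 0.71 = 0.5099
  σ(Item 1,Item 4) = 0.59 × 1.33 × 1.24 = 0.9730
  σ(Item 2,Item 3) = 0.51 × 0.76 × 0.71 = 0.2752
  σ(Item 2,Item 4) = 0.27 × 0.76 × 1.24 = 0.2544
  σ(Item 3,Item 4) = 0.45 × 0.71 × 1.24 = 0.3962
σ²_T = Σσ²ᵢ + 2·Σσ_ij = 4.3882 + 2 × 2.7119 = 9.8120
α = (4/3)·(1 − 4.3882/9.8120) = 0.737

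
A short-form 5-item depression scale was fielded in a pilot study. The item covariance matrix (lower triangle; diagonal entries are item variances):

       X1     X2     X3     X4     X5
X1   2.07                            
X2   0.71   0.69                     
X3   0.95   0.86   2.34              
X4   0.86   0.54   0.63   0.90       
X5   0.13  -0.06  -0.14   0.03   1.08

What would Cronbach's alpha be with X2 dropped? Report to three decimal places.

Remaining items: X1, X3, X4, X5 (k = 4).
ΣVar(i) = 2.07 + 2.34 + 0.90 + 1.08 = 6.39
Var(T) = 6.39 + 2 × 2.46 = 11.31
α (item deleted) = (4/3)·(1 − 6.39/11.31) = 0.580

α = 0.580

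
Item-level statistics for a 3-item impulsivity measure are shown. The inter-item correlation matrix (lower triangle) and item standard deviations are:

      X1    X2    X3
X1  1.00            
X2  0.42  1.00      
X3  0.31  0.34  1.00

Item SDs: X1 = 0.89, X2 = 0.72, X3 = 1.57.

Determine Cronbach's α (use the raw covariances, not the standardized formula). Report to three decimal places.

Cronbach's α = 0.548

Σσ²ᵢ = 0.89² + 0.72² + 1.57² = 3.7754
Covariances σ_ij = r_ij · s_i · s_j:
  σ(X1,X2) = 0.42 × 0.89 × 0.72 = 0.2691
  σ(X1,X3) = 0.31 × 0.89 × 1.57 = 0.4332
  σ(X2,X3) = 0.34 × 0.72 × 1.57 = 0.3843
σ²_T = Σσ²ᵢ + 2·Σσ_ij = 3.7754 + 2 × 1.0866 = 5.9486
α = (3/2)·(1 − 3.7754/5.9486) = 0.548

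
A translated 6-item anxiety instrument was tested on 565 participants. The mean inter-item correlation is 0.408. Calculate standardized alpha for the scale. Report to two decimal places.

Standardized α = k·r̄ / (1 + (k−1)·r̄) = 6 × 0.408 / (1 + 5 × 0.408)
  = 2.4480 / 3.0400 = 0.81

standardized alpha = 0.81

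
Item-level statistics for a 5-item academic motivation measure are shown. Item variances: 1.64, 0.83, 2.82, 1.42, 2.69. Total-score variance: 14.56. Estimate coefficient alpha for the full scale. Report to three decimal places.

α = 0.443

ΣVar(i) = 1.64 + 0.83 + 2.82 + 1.42 + 2.69 = 9.40
α = (k/(k−1))·(1 − ΣVar(i)/Var(T)) = (5/4)·(1 − 9.40/14.56) = 0.443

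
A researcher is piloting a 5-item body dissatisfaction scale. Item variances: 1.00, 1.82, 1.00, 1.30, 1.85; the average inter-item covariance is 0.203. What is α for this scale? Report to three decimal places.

α = 0.460

ΣVar(i) = 1.00 + 1.82 + 1.00 + 1.30 + 1.85 = 6.97
Sum of the 10 distinct covariances = 10 × 0.203 = 2.030
σ²_total = ΣVar(i) + 2·Σcov = 6.97 + 2 × 2.030 = 11.030
α = (5/4)·(1 − 6.97/11.030) = 0.460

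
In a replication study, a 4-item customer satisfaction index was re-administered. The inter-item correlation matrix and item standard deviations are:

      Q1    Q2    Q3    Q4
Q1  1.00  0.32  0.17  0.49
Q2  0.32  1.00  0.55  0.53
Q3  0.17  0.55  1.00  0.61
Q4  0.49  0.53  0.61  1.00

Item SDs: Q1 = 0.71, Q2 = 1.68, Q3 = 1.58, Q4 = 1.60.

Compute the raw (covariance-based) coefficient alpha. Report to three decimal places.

Σσ²ᵢ = 0.71² + 1.68² + 1.58² + 1.60² = 8.3829
Covariances σ_ij = r_ij · s_i · s_j:
  σ(Q1,Q2) = 0.32 × 0.71 × 1.68 = 0.3817
  σ(Q1,Q3) = 0.17 × 0.71 × 1.58 = 0.1907
  σ(Q1,Q4) = 0.49 × 0.71 × 1.60 = 0.5566
  σ(Q2,Q3) = 0.55 × 1.68 × 1.58 = 1.4599
  σ(Q2,Q4) = 0.53 × 1.68 × 1.60 = 1.4246
  σ(Q3,Q4) = 0.61 × 1.58 × 1.60 = 1.5421
σ²_T = Σσ²ᵢ + 2·Σσ_ij = 8.3829 + 2 × 5.5556 = 19.4941
α = (4/3)·(1 − 8.3829/19.4941) = 0.760

α = 0.760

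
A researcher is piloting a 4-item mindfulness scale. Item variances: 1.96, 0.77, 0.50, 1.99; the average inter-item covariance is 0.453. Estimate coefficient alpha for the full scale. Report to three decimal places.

Σσᵢ² = 1.96 + 0.77 + 0.50 + 1.99 = 5.22
Sum of the 6 distinct covariances = 6 × 0.453 = 2.718
σ²_T = Σσᵢ² + 2·Σcov = 5.22 + 2 × 2.718 = 10.656
α = (4/3)·(1 − 5.22/10.656) = 0.680

coefficient alpha = 0.680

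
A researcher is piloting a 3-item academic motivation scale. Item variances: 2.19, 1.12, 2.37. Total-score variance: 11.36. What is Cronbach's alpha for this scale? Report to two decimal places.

ΣVar(i) = 2.19 + 1.12 + 2.37 = 5.68
α = (k/(k−1))·(1 − ΣVar(i)/total variance) = (3/2)·(1 − 5.68/11.36) = 0.75

α = 0.75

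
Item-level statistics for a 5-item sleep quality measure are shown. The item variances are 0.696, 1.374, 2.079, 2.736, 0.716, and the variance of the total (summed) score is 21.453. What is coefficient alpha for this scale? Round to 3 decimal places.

sum of item variances = 0.696 + 1.374 + 2.079 + 2.736 + 0.716 = 7.601
α = (k/(k−1))·(1 − sum of item variances/Var(T)) = (5/4)·(1 − 7.601/21.453) = 0.807

α = 0.807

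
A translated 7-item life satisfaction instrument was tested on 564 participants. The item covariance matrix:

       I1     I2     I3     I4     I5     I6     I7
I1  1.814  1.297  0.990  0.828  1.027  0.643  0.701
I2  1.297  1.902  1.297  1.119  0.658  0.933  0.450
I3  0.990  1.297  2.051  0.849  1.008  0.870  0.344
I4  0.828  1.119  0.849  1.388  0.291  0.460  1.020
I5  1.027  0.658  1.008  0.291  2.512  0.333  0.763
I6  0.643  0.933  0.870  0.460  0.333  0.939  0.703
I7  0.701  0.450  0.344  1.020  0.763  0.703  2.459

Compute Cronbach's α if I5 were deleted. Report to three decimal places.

Remaining items: I1, I2, I3, I4, I6, I7 (k = 6).
Σσ²ᵢ = 1.814 + 1.902 + 2.051 + 1.388 + 0.939 + 2.459 = 10.553
σ²_T = 10.553 + 2 × 12.504 = 35.561
α (item deleted) = (6/5)·(1 − 10.553/35.561) = 0.844

α = 0.844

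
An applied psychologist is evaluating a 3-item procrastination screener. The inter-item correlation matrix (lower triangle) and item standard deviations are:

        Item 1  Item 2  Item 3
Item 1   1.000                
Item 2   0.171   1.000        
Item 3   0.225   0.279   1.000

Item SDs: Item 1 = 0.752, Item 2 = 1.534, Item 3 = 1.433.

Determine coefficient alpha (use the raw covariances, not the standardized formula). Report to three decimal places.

α = 0.446

Σσ²ᵢ = 0.752² + 1.534² + 1.433² = 4.9721
Covariances σ_ij = r_ij · s_i · s_j:
  σ(Item 1,Item 2) = 0.171 × 0.752 × 1.534 = 0.1973
  σ(Item 1,Item 3) = 0.225 × 0.752 × 1.433 = 0.2425
  σ(Item 2,Item 3) = 0.279 × 1.534 × 1.433 = 0.6133
σ²_T = Σσ²ᵢ + 2·Σσ_ij = 4.9721 + 2 × 1.0531 = 7.0783
α = (3/2)·(1 − 4.9721/7.0783) = 0.446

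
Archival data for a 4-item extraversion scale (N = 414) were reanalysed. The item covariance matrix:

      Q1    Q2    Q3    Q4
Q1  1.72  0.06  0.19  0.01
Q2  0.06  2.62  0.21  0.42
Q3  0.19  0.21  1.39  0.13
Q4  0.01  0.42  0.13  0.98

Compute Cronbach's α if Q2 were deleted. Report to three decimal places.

α = 0.208

Remaining items: Q1, Q3, Q4 (k = 3).
Σσᵢ² = 1.72 + 1.39 + 0.98 = 4.09
σ²_T = 4.09 + 2 × 0.33 = 4.75
α (item deleted) = (3/2)·(1 − 4.09/4.75) = 0.208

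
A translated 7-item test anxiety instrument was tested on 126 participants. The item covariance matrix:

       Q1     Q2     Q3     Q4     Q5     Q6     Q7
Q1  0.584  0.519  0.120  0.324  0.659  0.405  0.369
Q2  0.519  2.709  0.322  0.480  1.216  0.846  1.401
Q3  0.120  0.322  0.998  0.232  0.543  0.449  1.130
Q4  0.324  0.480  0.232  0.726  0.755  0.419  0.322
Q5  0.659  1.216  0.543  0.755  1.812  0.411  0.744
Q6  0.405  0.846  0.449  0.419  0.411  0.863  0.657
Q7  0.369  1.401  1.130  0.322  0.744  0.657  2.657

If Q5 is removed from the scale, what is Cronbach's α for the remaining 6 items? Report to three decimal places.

α = 0.782

Remaining items: Q1, Q2, Q3, Q4, Q6, Q7 (k = 6).
Σσ²ᵢ = 0.584 + 2.709 + 0.998 + 0.726 + 0.863 + 2.657 = 8.537
total variance = 8.537 + 2 × 7.995 = 24.527
α (item deleted) = (6/5)·(1 − 8.537/24.527) = 0.782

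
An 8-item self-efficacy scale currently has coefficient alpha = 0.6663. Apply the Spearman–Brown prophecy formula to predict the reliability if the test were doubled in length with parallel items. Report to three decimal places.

Length factor m = 2
α' = m·α / (1 + (m−1)·α)
   = 2 × 0.6663 / (1 + (2 − 1) × 0.6663)
   = 1.3326 / 1.6663 = 0.800

predicted reliability = 0.800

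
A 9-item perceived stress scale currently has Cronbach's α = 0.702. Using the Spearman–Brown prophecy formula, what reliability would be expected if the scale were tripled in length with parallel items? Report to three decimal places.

Length factor m = 3
α' = m·α / (1 + (m−1)·α)
   = 3 × 0.702 / (1 + (3 − 1) × 0.702)
   = 2.1060 / 2.4040 = 0.876

predicted reliability = 0.876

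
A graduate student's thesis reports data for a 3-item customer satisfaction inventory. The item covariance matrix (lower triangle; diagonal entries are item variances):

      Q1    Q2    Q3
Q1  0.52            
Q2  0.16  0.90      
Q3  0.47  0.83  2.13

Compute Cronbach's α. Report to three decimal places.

Σσᵢ² = 0.52 + 0.90 + 2.13 = 3.55
Σ_{i<j} σ_ij = 1.46
σ²_T = 3.55 + 2 × 1.46 = 6.47
α = (k/(k−1))·(1 − Σσᵢ²/σ²_T) = (3/2)·(1 − 3.55/6.47) = 0.677

Cronbach's α = 0.677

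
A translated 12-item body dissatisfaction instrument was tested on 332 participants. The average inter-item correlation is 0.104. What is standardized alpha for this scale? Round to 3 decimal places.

Standardized α = k·r̄ / (1 + (k−1)·r̄) = 12 × 0.104 / (1 + 11 × 0.104)
  = 1.2480 / 2.1440 = 0.582

α = 0.582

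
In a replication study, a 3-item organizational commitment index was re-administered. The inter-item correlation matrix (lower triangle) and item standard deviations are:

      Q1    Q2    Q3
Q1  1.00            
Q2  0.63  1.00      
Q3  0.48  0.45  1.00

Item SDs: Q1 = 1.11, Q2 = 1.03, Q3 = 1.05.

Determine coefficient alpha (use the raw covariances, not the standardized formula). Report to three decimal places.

Σσ²ᵢ = 1.11² + 1.03² + 1.05² = 3.3955
Covariances σ_ij = r_ij · s_i · s_j:
  σ(Q1,Q2) = 0.63 × 1.11 × 1.03 = 0.7203
  σ(Q1,Q3) = 0.48 × 1.11 × 1.05 = 0.5594
  σ(Q2,Q3) = 0.45 × 1.03 × 1.05 = 0.4867
σ²_T = Σσ²ᵢ + 2·Σσ_ij = 3.3955 + 2 × 1.7664 = 6.9283
α = (3/2)·(1 − 3.3955/6.9283) = 0.765

α = 0.765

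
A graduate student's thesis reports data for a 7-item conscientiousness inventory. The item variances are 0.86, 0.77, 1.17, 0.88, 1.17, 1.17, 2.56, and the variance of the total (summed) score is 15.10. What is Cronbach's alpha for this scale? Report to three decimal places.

ΣVar(i) = 0.86 + 0.77 + 1.17 + 0.88 + 1.17 + 1.17 + 2.56 = 8.58
α = (k/(k−1))·(1 − ΣVar(i)/σ²_T) = (7/6)·(1 − 8.58/15.10) = 0.504

Cronbach's alpha = 0.504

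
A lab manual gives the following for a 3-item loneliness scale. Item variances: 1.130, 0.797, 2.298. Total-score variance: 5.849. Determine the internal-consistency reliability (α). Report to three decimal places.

α = 0.416

ΣVar(i) = 1.130 + 0.797 + 2.298 = 4.225
α = (k/(k−1))·(1 − ΣVar(i)/total variance) = (3/2)·(1 − 4.225/5.849) = 0.416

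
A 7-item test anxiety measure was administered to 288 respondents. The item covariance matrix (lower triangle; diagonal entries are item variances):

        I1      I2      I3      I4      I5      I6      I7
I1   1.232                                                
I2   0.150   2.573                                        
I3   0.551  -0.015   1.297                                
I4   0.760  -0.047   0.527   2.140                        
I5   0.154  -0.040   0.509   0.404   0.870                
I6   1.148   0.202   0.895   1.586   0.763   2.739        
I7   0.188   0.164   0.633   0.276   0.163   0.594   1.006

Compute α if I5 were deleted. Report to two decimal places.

Remaining items: I1, I2, I3, I4, I6, I7 (k = 6).
Σσᵢ² = 1.232 + 2.573 + 1.297 + 2.140 + 2.739 + 1.006 = 10.987
Var(T) = 10.987 + 2 × 7.612 = 26.211
α (item deleted) = (6/5)·(1 − 10.987/26.211) = 0.70

α = 0.70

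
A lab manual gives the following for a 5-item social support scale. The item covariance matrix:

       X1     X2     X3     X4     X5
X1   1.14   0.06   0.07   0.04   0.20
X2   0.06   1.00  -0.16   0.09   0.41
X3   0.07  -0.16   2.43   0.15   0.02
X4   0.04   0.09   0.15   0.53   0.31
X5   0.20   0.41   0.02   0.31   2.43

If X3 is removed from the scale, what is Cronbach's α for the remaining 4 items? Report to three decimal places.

Cronbach's α = 0.404

Remaining items: X1, X2, X4, X5 (k = 4).
Σσ²ᵢ = 1.14 + 1.00 + 0.53 + 2.43 = 5.10
Var(T) = 5.10 + 2 × 1.11 = 7.32
α (item deleted) = (4/3)·(1 − 5.10/7.32) = 0.404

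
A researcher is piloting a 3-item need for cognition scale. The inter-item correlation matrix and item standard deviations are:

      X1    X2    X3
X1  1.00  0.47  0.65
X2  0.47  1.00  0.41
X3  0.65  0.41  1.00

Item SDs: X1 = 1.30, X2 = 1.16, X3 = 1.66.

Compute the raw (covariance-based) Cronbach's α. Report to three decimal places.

Σσ²ᵢ = 1.30² + 1.16² + 1.66² = 5.7912
Covariances σ_ij = r_ij · s_i · s_j:
  σ(X1,X2) = 0.47 × 1.30 × 1.16 = 0.7088
  σ(X1,X3) = 0.65 × 1.30 × 1.66 = 1.4027
  σ(X2,X3) = 0.41 × 1.16 × 1.66 = 0.7895
σ²_T = Σσ²ᵢ + 2·Σσ_ij = 5.7912 + 2 × 2.9010 = 11.5932
α = (3/2)·(1 − 5.7912/11.5932) = 0.751

α = 0.751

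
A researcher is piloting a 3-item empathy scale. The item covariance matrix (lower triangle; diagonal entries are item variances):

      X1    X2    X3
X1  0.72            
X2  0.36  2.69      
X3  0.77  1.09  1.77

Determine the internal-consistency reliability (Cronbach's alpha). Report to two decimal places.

sum of item variances = 0.72 + 2.69 + 1.77 = 5.18
Sum of the distinct covariances = 2.22
total variance = 5.18 + 2 × 2.22 = 9.62
α = (k/(k−1))·(1 − sum of item variances/total variance) = (3/2)·(1 − 5.18/9.62) = 0.69

Cronbach's alpha = 0.69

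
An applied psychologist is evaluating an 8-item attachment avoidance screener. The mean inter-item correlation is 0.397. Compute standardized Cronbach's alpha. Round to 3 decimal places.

Standardized α = k·r̄ / (1 + (k−1)·r̄) = 8 × 0.397 / (1 + 7 × 0.397)
  = 3.1760 / 3.7790 = 0.840

α = 0.840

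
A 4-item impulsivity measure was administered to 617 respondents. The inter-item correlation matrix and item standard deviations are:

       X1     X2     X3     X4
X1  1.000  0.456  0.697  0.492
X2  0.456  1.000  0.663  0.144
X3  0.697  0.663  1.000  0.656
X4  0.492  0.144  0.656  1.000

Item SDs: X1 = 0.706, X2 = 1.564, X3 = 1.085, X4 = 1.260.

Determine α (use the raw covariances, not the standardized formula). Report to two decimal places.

α = 0.76

Σσ²ᵢ = 0.706² + 1.564² + 1.085² + 1.260² = 5.7094
Covariances σ_ij = r_ij · s_i · s_j:
  σ(X1,X2) = 0.456 × 0.706 × 1.564 = 0.5035
  σ(X1,X3) = 0.697 × 0.706 × 1.085 = 0.5339
  σ(X1,X4) = 0.492 × 0.706 × 1.260 = 0.4377
  σ(X2,X3) = 0.663 × 1.564 × 1.085 = 1.1251
  σ(X2,X4) = 0.144 × 1.564 × 1.260 = 0.2838
  σ(X3,X4) = 0.656 × 1.085 × 1.260 = 0.8968
σ²_T = Σσ²ᵢ + 2·Σσ_ij = 5.7094 + 2 × 3.7808 = 13.2710
α = (4/3)·(1 − 5.7094/13.2710) = 0.76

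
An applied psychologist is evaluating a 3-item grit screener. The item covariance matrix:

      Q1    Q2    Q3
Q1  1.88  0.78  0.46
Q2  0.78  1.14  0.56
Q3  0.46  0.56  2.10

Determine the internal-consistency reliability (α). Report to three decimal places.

ΣVar(i) = 1.88 + 1.14 + 2.10 = 5.12
Sum of off-diagonal covariances = 1.80
Var(T) = 5.12 + 2 × 1.80 = 8.72
α = (k/(k−1))·(1 − ΣVar(i)/Var(T)) = (3/2)·(1 − 5.12/8.72) = 0.619

α = 0.619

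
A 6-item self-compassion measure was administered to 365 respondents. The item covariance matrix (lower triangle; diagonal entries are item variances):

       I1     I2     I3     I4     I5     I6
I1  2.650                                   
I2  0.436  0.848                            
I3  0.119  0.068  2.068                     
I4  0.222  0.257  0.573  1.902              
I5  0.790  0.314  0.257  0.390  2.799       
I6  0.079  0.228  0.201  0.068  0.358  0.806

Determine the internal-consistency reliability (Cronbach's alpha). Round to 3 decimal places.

Σσ²ᵢ = 2.650 + 0.848 + 2.068 + 1.902 + 2.799 + 0.806 = 11.073
Sum of the distinct covariances = 4.360
total variance = 11.073 + 2 × 4.360 = 19.793
α = (k/(k−1))·(1 − Σσ²ᵢ/total variance) = (6/5)·(1 − 11.073/19.793) = 0.529

α = 0.529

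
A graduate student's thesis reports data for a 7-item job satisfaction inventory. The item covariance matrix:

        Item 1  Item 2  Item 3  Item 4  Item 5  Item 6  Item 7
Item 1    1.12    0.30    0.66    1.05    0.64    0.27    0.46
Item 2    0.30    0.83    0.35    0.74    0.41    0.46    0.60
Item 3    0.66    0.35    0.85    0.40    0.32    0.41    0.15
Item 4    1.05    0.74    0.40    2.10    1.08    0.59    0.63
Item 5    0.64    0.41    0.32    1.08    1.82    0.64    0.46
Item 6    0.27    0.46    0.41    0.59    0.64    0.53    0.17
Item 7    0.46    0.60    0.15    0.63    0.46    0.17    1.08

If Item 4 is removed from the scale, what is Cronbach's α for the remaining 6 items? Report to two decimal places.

Remaining items: Item 1, Item 2, Item 3, Item 5, Item 6, Item 7 (k = 6).
Σσᵢ² = 1.12 + 0.83 + 0.85 + 1.82 + 0.53 + 1.08 = 6.23
σ²_total = 6.23 + 2 × 6.30 = 18.83
α (item deleted) = (6/5)·(1 − 6.23/18.83) = 0.80

Cronbach's α = 0.80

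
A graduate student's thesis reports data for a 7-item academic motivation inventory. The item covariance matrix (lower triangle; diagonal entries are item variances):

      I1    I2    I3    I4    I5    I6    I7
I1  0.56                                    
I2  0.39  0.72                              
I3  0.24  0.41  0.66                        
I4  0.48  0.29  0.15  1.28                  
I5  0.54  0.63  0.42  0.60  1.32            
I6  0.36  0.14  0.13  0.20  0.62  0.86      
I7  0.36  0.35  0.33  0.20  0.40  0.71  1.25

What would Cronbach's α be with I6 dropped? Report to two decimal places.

Cronbach's α = 0.80

Remaining items: I1, I2, I3, I4, I5, I7 (k = 6).
Σσᵢ² = 0.56 + 0.72 + 0.66 + 1.28 + 1.32 + 1.25 = 5.79
total variance = 5.79 + 2 × 5.79 = 17.37
α (item deleted) = (6/5)·(1 − 5.79/17.37) = 0.80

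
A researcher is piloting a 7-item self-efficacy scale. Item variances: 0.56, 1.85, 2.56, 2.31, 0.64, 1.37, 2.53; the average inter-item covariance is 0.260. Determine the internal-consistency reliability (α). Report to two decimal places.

ΣVar(i) = 0.56 + 1.85 + 2.56 + 2.31 + 0.64 + 1.37 + 2.53 = 11.82
Sum of the 21 distinct covariances = 21 × 0.260 = 5.460
total variance = ΣVar(i) + 2·Σcov = 11.82 + 2 × 5.460 = 22.740
α = (7/6)·(1 − 11.82/22.740) = 0.56

α = 0.56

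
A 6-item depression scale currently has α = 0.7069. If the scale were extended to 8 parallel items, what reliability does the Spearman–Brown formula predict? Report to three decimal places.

predicted reliability = 0.763

Length factor m = 8/6 = 1.3333
α' = m·α / (1 + (m−1)·α)
   = 8/6 × 0.7069 / (1 + (8/6 − 1) × 0.7069)
   = 0.9425 / 1.2356 = 0.763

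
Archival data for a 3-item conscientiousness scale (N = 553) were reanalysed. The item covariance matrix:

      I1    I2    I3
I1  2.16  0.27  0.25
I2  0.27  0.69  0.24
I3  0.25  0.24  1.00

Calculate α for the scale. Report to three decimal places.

Σσᵢ² = 2.16 + 0.69 + 1.00 = 3.85
Sum of the distinct covariances = 0.76
Var(T) = 3.85 + 2 × 0.76 = 5.37
α = (k/(k−1))·(1 − Σσᵢ²/Var(T)) = (3/2)·(1 − 3.85/5.37) = 0.425

α = 0.425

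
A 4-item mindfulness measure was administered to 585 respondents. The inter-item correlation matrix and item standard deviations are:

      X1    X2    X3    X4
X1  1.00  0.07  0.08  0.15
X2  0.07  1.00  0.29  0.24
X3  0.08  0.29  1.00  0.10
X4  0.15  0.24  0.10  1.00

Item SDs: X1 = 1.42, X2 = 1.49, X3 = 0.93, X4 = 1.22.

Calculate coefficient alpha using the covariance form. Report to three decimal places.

α = 0.410

Σσ²ᵢ = 1.42² + 1.49² + 0.93² + 1.22² = 6.5898
Covariances σ_ij = r_ij · s_i · s_j:
  σ(X1,X2) = 0.07 × 1.42 × 1.49 = 0.1481
  σ(X1,X3) = 0.08 × 1.42 × 0.93 = 0.1056
  σ(X1,X4) = 0.15 × 1.42 × 1.22 = 0.2599
  σ(X2,X3) = 0.29 × 1.49 × 0.93 = 0.4019
  σ(X2,X4) = 0.24 × 1.49 × 1.22 = 0.4363
  σ(X3,X4) = 0.10 × 0.93 × 1.22 = 0.1135
σ²_T = Σσ²ᵢ + 2·Σσ_ij = 6.5898 + 2 × 1.4653 = 9.5204
α = (4/3)·(1 − 6.5898/9.5204) = 0.410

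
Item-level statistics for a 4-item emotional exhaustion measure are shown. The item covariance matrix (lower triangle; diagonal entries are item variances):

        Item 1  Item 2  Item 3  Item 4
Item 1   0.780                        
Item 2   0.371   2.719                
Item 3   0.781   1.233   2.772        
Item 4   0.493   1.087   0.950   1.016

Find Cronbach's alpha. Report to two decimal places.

sum of item variances = 0.780 + 2.719 + 2.772 + 1.016 = 7.287
Σ_{i<j} σ_ij = 4.915
total variance = 7.287 + 2 × 4.915 = 17.117
α = (k/(k−1))·(1 − sum of item variances/total variance) = (4/3)·(1 − 7.287/17.117) = 0.77

α = 0.77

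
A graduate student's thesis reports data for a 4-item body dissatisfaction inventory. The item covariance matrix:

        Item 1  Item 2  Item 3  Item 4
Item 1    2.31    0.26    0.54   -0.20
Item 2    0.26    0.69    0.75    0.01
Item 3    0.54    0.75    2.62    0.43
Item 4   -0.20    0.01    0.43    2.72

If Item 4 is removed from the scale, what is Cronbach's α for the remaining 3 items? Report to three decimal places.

α = 0.533

Remaining items: Item 1, Item 2, Item 3 (k = 3).
sum of item variances = 2.31 + 0.69 + 2.62 = 5.62
Var(T) = 5.62 + 2 × 1.55 = 8.72
α (item deleted) = (3/2)·(1 − 5.62/8.72) = 0.533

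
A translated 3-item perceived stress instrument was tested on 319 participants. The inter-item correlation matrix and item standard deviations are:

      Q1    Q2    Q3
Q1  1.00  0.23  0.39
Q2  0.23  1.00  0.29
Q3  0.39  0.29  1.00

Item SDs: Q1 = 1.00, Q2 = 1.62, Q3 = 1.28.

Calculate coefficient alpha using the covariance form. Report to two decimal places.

Σσ²ᵢ = 1.00² + 1.62² + 1.28² = 5.2628
Covariances σ_ij = r_ij · s_i · s_j:
  σ(Q1,Q2) = 0.23 × 1.00 × 1.62 = 0.3726
  σ(Q1,Q3) = 0.39 × 1.00 × 1.28 = 0.4992
  σ(Q2,Q3) = 0.29 × 1.62 × 1.28 = 0.6013
σ²_T = Σσ²ᵢ + 2·Σσ_ij = 5.2628 + 2 × 1.4731 = 8.2090
α = (3/2)·(1 − 5.2628/8.2090) = 0.54

coefficient alpha = 0.54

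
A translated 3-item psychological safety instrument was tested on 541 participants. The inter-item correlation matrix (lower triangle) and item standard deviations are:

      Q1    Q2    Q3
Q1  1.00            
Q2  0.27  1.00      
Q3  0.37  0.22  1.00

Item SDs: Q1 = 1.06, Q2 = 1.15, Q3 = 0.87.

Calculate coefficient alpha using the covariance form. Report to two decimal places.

coefficient alpha = 0.54

Σσ²ᵢ = 1.06² + 1.15² + 0.87² = 3.2030
Covariances σ_ij = r_ij · s_i · s_j:
  σ(Q1,Q2) = 0.27 × 1.06 × 1.15 = 0.3291
  σ(Q1,Q3) = 0.37 × 1.06 × 0.87 = 0.3412
  σ(Q2,Q3) = 0.22 × 1.15 × 0.87 = 0.2201
σ²_T = Σσ²ᵢ + 2·Σσ_ij = 3.2030 + 2 × 0.8904 = 4.9838
α = (3/2)·(1 − 3.2030/4.9838) = 0.54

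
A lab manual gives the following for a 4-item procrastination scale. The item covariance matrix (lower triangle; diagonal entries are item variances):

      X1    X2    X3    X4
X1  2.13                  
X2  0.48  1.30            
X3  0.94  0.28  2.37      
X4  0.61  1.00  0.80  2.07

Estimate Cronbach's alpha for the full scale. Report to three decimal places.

Cronbach's alpha = 0.681

Σσ²ᵢ = 2.13 + 1.30 + 2.37 + 2.07 = 7.87
Sum of the distinct covariances = 4.11
σ²_total = 7.87 + 2 × 4.11 = 16.09
α = (k/(k−1))·(1 − Σσ²ᵢ/σ²_total) = (4/3)·(1 − 7.87/16.09) = 0.681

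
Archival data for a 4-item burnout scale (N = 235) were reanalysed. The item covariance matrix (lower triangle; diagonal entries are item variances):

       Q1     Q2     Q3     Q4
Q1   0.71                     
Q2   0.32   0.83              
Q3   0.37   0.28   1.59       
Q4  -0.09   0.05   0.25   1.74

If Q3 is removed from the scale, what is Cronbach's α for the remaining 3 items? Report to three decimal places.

Cronbach's α = 0.219

Remaining items: Q1, Q2, Q4 (k = 3).
Σσᵢ² = 0.71 + 0.83 + 1.74 = 3.28
σ²_total = 3.28 + 2 × 0.28 = 3.84
α (item deleted) = (3/2)·(1 − 3.28/3.84) = 0.219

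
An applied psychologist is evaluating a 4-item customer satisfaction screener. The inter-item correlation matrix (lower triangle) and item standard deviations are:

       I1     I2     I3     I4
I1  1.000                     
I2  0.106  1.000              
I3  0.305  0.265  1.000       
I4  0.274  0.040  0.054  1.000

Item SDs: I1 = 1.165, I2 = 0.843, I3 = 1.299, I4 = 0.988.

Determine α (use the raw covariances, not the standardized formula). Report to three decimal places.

α = 0.467

Σσ²ᵢ = 1.165² + 0.843² + 1.299² + 0.988² = 4.7314
Covariances σ_ij = r_ij · s_i · s_j:
  σ(I1,I2) = 0.106 × 1.165 × 0.843 = 0.1041
  σ(I1,I3) = 0.305 × 1.165 × 1.299 = 0.4616
  σ(I1,I4) = 0.274 × 1.165 × 0.988 = 0.3154
  σ(I2,I3) = 0.265 × 0.843 × 1.299 = 0.2902
  σ(I2,I4) = 0.040 × 0.843 × 0.988 = 0.0333
  σ(I3,I4) = 0.054 × 1.299 × 0.988 = 0.0693
σ²_T = Σσ²ᵢ + 2·Σσ_ij = 4.7314 + 2 × 1.2739 = 7.2792
α = (4/3)·(1 − 4.7314/7.2792) = 0.467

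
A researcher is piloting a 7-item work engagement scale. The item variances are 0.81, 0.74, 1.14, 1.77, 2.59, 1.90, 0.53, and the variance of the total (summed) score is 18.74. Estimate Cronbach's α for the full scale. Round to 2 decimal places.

Σσᵢ² = 0.81 + 0.74 + 1.14 + 1.77 + 2.59 + 1.90 + 0.53 = 9.48
α = (k/(k−1))·(1 − Σσᵢ²/σ²_T) = (7/6)·(1 − 9.48/18.74) = 0.58

α = 0.58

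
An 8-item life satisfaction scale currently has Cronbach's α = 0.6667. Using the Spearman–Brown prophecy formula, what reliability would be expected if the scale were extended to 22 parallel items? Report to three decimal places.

predicted reliability = 0.846

Length factor m = 22/8 = 2.7500
α' = m·α / (1 + (m−1)·α)
   = 22/8 × 0.6667 / (1 + (22/8 − 1) × 0.6667)
   = 1.8334 / 2.1667 = 0.846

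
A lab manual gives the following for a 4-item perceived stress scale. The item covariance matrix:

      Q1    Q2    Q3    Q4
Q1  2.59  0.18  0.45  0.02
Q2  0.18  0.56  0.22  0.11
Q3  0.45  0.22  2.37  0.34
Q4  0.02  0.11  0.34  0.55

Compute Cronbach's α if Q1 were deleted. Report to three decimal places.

Remaining items: Q2, Q3, Q4 (k = 3).
ΣVar(i) = 0.56 + 2.37 + 0.55 = 3.48
σ²_total = 3.48 + 2 × 0.67 = 4.82
α (item deleted) = (3/2)·(1 − 3.48/4.82) = 0.417

Cronbach's α = 0.417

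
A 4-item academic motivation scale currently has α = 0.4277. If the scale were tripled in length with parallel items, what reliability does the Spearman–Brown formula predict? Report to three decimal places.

predicted reliability = 0.692

Length factor m = 3
α' = m·α / (1 + (m−1)·α)
   = 3 × 0.4277 / (1 + (3 − 1) × 0.4277)
   = 1.2831 / 1.8554 = 0.692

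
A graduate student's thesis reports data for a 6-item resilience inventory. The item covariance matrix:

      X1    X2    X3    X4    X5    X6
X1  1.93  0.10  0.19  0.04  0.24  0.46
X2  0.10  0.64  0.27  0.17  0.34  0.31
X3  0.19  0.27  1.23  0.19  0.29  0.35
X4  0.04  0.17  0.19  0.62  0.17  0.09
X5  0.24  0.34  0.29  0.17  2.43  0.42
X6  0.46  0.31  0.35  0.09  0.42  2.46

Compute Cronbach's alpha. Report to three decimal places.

Σσ²ᵢ = 1.93 + 0.64 + 1.23 + 0.62 + 2.43 + 2.46 = 9.31
Sum of the distinct covariances = 3.63
σ²_T = 9.31 + 2 × 3.63 = 16.57
α = (k/(k−1))·(1 − Σσ²ᵢ/σ²_T) = (6/5)·(1 − 9.31/16.57) = 0.526

α = 0.526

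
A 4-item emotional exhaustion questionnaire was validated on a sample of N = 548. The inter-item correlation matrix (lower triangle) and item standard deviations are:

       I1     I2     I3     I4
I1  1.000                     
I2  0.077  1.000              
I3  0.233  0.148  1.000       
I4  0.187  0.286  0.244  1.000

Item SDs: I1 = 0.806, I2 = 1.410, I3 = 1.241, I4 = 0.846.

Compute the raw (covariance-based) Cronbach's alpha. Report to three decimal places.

Σσ²ᵢ = 0.806² + 1.410² + 1.241² + 0.846² = 4.8935
Covariances σ_ij = r_ij · s_i · s_j:
  σ(I1,I2) = 0.077 × 0.806 × 1.410 = 0.0875
  σ(I1,I3) = 0.233 × 0.806 × 1.241 = 0.2331
  σ(I1,I4) = 0.187 × 0.806 × 0.846 = 0.1275
  σ(I2,I3) = 0.148 × 1.410 × 1.241 = 0.2590
  σ(I2,I4) = 0.286 × 1.410 × 0.846 = 0.3412
  σ(I3,I4) = 0.244 × 1.241 × 0.846 = 0.2562
σ²_T = Σσ²ᵢ + 2·Σσ_ij = 4.8935 + 2 × 1.3045 = 7.5025
α = (4/3)·(1 − 4.8935/7.5025) = 0.464

Cronbach's alpha = 0.464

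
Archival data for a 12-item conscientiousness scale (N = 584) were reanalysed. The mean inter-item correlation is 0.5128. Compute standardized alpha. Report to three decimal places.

Standardized α = k·r̄ / (1 + (k−1)·r̄) = 12 × 0.5128 / (1 + 11 × 0.5128)
  = 6.1536 / 6.6408 = 0.927

α = 0.927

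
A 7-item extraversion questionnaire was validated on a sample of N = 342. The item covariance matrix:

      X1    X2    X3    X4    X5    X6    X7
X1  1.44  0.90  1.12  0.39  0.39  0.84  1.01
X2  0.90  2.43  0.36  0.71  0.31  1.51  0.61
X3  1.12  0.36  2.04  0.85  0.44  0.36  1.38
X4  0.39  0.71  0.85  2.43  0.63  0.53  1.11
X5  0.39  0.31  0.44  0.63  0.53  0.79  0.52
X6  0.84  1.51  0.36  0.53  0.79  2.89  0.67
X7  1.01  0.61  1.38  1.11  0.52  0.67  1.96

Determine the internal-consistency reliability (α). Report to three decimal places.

α = 0.808

Σσ²ᵢ = 1.44 + 2.43 + 2.04 + 2.43 + 0.53 + 2.89 + 1.96 = 13.72
Sum of off-diagonal covariances = 15.43
total variance = 13.72 + 2 × 15.43 = 44.58
α = (k/(k−1))·(1 − Σσ²ᵢ/total variance) = (7/6)·(1 − 13.72/44.58) = 0.808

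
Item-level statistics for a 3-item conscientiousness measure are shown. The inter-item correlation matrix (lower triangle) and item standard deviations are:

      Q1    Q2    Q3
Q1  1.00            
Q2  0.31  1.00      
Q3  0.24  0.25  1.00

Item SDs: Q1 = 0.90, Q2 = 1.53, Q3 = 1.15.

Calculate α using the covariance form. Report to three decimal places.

Σσ²ᵢ = 0.90² + 1.53² + 1.15² = 4.4734
Covariances σ_ij = r_ij · s_i · s_j:
  σ(Q1,Q2) = 0.31 × 0.90 × 1.53 = 0.4269
  σ(Q1,Q3) = 0.24 × 0.90 × 1.15 = 0.2484
  σ(Q2,Q3) = 0.25 × 1.53 × 1.15 = 0.4399
σ²_T = Σσ²ᵢ + 2·Σσ_ij = 4.4734 + 2 × 1.1152 = 6.7038
α = (3/2)·(1 − 4.4734/6.7038) = 0.499

α = 0.499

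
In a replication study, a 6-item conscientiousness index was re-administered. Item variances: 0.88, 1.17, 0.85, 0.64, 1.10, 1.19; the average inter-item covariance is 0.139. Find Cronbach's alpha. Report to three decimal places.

sum of item variances = 0.88 + 1.17 + 0.85 + 0.64 + 1.10 + 1.19 = 5.83
Sum of the 15 distinct covariances = 15 × 0.139 = 2.085
Var(T) = sum of item variances + 2·Σcov = 5.83 + 2 × 2.085 = 10.000
α = (6/5)·(1 − 5.83/10.000) = 0.500

α = 0.500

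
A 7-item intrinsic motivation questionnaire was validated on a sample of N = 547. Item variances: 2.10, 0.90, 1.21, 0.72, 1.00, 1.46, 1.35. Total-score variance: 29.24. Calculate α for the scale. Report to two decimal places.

α = 0.82

Σσ²ᵢ = 2.10 + 0.90 + 1.21 + 0.72 + 1.00 + 1.46 + 1.35 = 8.74
α = (k/(k−1))·(1 − Σσ²ᵢ/σ²_total) = (7/6)·(1 − 8.74/29.24) = 0.82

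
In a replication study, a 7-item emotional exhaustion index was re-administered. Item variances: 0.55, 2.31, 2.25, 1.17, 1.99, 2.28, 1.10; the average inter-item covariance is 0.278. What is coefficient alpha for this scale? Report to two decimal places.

sum of item variances = 0.55 + 2.31 + 2.25 + 1.17 + 1.99 + 2.28 + 1.10 = 11.65
Sum of the 21 distinct covariances = 21 × 0.278 = 5.838
σ²_total = sum of item variances + 2·Σcov = 11.65 + 2 × 5.838 = 23.326
α = (7/6)·(1 − 11.65/23.326) = 0.58

α = 0.58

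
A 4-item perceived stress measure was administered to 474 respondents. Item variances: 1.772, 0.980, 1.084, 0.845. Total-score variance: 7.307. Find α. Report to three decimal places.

ΣVar(i) = 1.772 + 0.980 + 1.084 + 0.845 = 4.681
α = (k/(k−1))·(1 − ΣVar(i)/Var(T)) = (4/3)·(1 − 4.681/7.307) = 0.479

α = 0.479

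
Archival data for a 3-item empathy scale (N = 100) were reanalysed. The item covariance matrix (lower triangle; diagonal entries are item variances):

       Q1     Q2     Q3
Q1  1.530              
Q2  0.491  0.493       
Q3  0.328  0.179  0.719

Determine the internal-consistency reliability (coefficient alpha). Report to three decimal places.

Σσ²ᵢ = 1.530 + 0.493 + 0.719 = 2.742
Σ_{i<j} σ_ij = 0.998
σ²_total = 2.742 + 2 × 0.998 = 4.738
α = (k/(k−1))·(1 − Σσ²ᵢ/σ²_total) = (3/2)·(1 − 2.742/4.738) = 0.632

α = 0.632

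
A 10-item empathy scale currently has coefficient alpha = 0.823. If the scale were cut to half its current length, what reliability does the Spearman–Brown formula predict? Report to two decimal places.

predicted reliability = 0.70

Length factor m = 1/2
α' = m·α / (1 − (1−m)·α)
   = 1/2 × 0.823 / (1 − (1 − 1/2) × 0.823)
   = 0.4115 / 0.5885 = 0.70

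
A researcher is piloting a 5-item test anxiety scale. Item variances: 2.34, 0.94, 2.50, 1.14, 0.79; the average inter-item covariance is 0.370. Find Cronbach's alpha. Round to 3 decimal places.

Σσᵢ² = 2.34 + 0.94 + 2.50 + 1.14 + 0.79 = 7.71
Sum of the 10 distinct covariances = 10 × 0.370 = 3.700
Var(T) = Σσᵢ² + 2·Σcov = 7.71 + 2 × 3.700 = 15.110
α = (5/4)·(1 − 7.71/15.110) = 0.612

α = 0.612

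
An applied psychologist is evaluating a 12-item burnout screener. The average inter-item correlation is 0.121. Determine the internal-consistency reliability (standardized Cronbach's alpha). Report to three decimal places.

Standardized α = k·r̄ / (1 + (k−1)·r̄) = 12 × 0.121 / (1 + 11 × 0.121)
  = 1.4520 / 2.3310 = 0.623

standardized Cronbach's alpha = 0.623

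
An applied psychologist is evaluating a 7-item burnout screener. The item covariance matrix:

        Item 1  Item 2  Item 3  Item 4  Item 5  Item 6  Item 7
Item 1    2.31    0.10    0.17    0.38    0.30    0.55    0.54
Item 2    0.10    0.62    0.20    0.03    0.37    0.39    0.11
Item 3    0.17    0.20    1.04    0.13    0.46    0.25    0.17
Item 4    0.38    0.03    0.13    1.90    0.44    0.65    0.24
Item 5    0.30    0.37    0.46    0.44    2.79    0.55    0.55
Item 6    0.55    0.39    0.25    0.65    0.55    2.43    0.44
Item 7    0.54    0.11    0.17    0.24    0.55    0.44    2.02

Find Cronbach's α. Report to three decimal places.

α = 0.603

Σσ²ᵢ = 2.31 + 0.62 + 1.04 + 1.90 + 2.79 + 2.43 + 2.02 = 13.11
Sum of the distinct covariances = 7.02
σ²_T = 13.11 + 2 × 7.02 = 27.15
α = (k/(k−1))·(1 − Σσ²ᵢ/σ²_T) = (7/6)·(1 − 13.11/27.15) = 0.603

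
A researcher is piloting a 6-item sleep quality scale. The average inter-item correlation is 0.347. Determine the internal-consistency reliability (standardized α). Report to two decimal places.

Standardized α = k·r̄ / (1 + (k−1)·r̄) = 6 × 0.347 / (1 + 5 × 0.347)
  = 2.0820 / 2.7350 = 0.76

α = 0.76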